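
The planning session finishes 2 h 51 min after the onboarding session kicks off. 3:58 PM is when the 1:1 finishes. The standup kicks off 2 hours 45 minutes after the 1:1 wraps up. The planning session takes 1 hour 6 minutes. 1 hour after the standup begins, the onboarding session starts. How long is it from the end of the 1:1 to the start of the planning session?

The standup starts at 3:58 PM + 165 min = 6:43 PM.
The onboarding session starts at 6:43 PM + 60 min = 7:43 PM.
The planning session ends at 7:43 PM + 171 min = 10:34 PM.
The planning session starts at 10:34 PM − 66 min = 9:28 PM.
From 3:58 PM to 9:28 PM is 5 hours 30 minutes.

5 hours 30 minutes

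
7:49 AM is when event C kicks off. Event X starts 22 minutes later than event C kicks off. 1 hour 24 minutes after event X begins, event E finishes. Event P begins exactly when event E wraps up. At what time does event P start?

9:35 AM

Event X starts at 7:49 AM + 22 min = 8:11 AM.
Event E ends at 8:11 AM + 84 min = 9:35 AM.
So event P starts at 9:35 AM.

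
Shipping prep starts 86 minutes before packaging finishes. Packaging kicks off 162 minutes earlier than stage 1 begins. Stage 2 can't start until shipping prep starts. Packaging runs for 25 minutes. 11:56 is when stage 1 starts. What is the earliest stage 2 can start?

08:13

Packaging starts at 11:56 − 162 min = 09:14.
Packaging ends at 09:14 + 25 min = 09:39.
Shipping prep starts at 09:39 − 86 min = 08:13.
Stage 2 is bounded by shipping prep, so the earliest it can start is 08:13.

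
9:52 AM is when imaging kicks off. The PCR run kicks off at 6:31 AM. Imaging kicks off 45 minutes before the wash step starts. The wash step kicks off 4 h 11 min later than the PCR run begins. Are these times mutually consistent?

The wash step starts at 6:31 AM + 251 min = 10:42 AM.
Imaging starts at 10:42 AM − 45 min = 9:57 AM.
But imaging is also said to start at 9:52 AM — a 5-minute conflict.

No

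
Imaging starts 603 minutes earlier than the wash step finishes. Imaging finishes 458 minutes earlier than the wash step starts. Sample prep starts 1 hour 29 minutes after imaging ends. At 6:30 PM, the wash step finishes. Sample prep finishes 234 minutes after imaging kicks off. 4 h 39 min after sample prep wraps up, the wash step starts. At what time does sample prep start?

Imaging starts at 6:30 PM − 603 min = 8:27 AM.
Sample prep ends at 8:27 AM + 234 min = 12:21 PM.
The wash step starts at 12:21 PM + 279 min = 5:00 PM.
Imaging ends at 5:00 PM − 458 min = 9:22 AM.
Sample prep starts at 9:22 AM + 89 min = 10:51 AM.

10:51 AM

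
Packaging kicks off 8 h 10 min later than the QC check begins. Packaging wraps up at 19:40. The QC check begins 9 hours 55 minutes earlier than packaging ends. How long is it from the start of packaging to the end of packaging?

The QC check starts at 19:40 − 595 min = 09:45.
Packaging starts at 09:45 + 490 min = 17:55.
From 17:55 to 19:40 is 105 minutes.

105 minutes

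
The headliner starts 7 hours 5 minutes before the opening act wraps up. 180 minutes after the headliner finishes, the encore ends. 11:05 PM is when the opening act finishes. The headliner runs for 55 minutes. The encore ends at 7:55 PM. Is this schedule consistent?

Yes

The headliner starts at 11:05 PM − 425 min = 4:00 PM.
The headliner ends at 4:00 PM + 55 min = 4:55 PM.
The encore ends at 4:55 PM + 180 min = 7:55 PM.
That matches the stated 7:55 PM, so the schedule is consistent.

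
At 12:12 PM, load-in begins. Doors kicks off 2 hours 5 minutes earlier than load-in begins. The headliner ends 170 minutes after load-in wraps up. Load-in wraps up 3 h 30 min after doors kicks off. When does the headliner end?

4:27 PM

Doors starts at 12:12 PM − 125 min = 10:07 AM.
Load-in ends at 10:07 AM + 210 min = 1:37 PM.
The headliner ends at 1:37 PM + 170 min = 4:27 PM.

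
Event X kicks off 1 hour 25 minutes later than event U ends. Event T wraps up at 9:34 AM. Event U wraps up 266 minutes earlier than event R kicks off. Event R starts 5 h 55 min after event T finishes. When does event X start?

12:28 PM

Event R starts at 9:34 AM + 355 min = 3:29 PM.
Event U ends at 3:29 PM − 266 min = 11:03 AM.
Event X starts at 11:03 AM + 85 min = 12:28 PM.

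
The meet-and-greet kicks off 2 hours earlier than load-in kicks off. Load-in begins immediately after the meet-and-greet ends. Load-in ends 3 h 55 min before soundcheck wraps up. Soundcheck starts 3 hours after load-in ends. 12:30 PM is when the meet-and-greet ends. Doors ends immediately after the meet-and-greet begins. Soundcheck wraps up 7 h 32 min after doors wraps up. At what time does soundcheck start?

Load-in starts at 12:30 PM.
The meet-and-greet starts at 12:30 PM − 120 min = 10:30 AM.
So doors ends at 10:30 AM.
Soundcheck ends at 10:30 AM + 452 min = 6:02 PM.
Load-in ends at 6:02 PM − 235 min = 2:07 PM.
Soundcheck starts at 2:07 PM + 180 min = 5:07 PM.

5:07 PM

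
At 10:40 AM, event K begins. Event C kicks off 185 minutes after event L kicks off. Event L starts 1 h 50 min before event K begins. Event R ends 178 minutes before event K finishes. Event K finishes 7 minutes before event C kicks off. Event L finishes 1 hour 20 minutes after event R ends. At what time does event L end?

Event L starts at 10:40 AM − 110 min = 8:50 AM.
Event C starts at 8:50 AM + 185 min = 11:55 AM.
Event K ends at 11:55 AM − 7 min = 11:48 AM.
Event R ends at 11:48 AM − 178 min = 8:50 AM.
Event L ends at 8:50 AM + 80 min = 10:10 AM.

10:10 AM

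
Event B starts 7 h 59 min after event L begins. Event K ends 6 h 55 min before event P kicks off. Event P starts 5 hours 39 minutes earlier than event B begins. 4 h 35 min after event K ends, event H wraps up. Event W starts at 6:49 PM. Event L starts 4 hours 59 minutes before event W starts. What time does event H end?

Event L starts at 6:49 PM − 299 min = 1:50 PM.
Event B starts at 1:50 PM + 479 min = 9:49 PM.
Event P starts at 9:49 PM − 339 min = 4:10 PM.
Event K ends at 4:10 PM − 415 min = 9:15 AM.
Event H ends at 9:15 AM + 275 min = 1:50 PM.

1:50 PM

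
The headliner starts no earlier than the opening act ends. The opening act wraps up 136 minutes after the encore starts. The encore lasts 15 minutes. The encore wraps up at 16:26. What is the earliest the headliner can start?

The encore starts at 16:26 − 15 min = 16:11.
The opening act ends at 16:11 + 136 min = 18:27.
The headliner is bounded by the opening act, so the earliest it can start is 18:27.

18:27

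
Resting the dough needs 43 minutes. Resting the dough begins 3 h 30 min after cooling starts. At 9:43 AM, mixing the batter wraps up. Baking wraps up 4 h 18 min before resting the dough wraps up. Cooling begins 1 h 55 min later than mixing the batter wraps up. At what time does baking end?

11:33 AM

Cooling starts at 9:43 AM + 115 min = 11:38 AM.
Resting the dough starts at 11:38 AM + 210 min = 3:08 PM.
Resting the dough ends at 3:08 PM + 43 min = 3:51 PM.
Baking ends at 3:51 PM − 258 min = 11:33 AM.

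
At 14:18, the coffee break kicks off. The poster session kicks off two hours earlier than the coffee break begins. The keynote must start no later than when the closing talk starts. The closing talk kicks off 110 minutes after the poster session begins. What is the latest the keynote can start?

14:08

The poster session starts at 14:18 − 120 min = 12:18.
The closing talk starts at 12:18 + 110 min = 14:08.
The keynote is bounded by the closing talk, so the latest it can start is 14:08.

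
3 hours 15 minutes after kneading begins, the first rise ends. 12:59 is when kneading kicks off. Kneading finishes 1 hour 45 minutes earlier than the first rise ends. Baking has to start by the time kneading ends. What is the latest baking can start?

14:29

The first rise ends at 12:59 + 195 min = 16:14.
Kneading ends at 16:14 − 105 min = 14:29.
Baking is bounded by kneading, so the latest it can start is 14:29.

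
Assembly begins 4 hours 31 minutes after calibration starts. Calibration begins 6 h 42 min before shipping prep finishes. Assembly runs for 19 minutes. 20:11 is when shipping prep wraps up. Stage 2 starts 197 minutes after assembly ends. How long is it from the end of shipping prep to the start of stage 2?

1 h 25 min

Calibration starts at 20:11 − 402 min = 13:29.
Assembly starts at 13:29 + 271 min = 18:00.
Assembly ends at 18:00 + 19 min = 18:19.
Stage 2 starts at 18:19 + 197 min = 21:36.
From 20:11 to 21:36 is 1 h 25 min.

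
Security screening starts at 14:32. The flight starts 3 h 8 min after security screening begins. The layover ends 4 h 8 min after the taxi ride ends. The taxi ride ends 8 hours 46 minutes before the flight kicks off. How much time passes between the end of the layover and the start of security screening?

The flight starts at 14:32 + 188 min = 17:40.
The taxi ride ends at 17:40 − 526 min = 08:54.
The layover ends at 08:54 + 248 min = 13:02.
From 13:02 to 14:32 is 1.5 hours.

1.5 hours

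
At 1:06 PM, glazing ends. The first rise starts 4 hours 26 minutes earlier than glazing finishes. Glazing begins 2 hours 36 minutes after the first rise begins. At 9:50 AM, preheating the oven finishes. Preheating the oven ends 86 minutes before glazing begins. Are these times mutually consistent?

Yes

The first rise starts at 1:06 PM − 266 min = 8:40 AM.
Glazing starts at 8:40 AM + 156 min = 11:16 AM.
Preheating the oven ends at 11:16 AM − 86 min = 9:50 AM.
That matches the stated 9:50 AM, so the schedule is consistent.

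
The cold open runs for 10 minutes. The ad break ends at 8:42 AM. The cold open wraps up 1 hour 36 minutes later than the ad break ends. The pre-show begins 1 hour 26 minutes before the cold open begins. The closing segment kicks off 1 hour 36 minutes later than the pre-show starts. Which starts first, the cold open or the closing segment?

The cold open ends at 8:42 AM + 96 min = 10:18 AM.
The cold open starts at 10:18 AM − 10 min = 10:08 AM.
The pre-show starts at 10:08 AM − 86 min = 8:42 AM.
The closing segment starts at 8:42 AM + 96 min = 10:18 AM.
The cold open starts at 10:08 AM and the closing segment starts at 10:18 AM, so the cold open is first.

the cold open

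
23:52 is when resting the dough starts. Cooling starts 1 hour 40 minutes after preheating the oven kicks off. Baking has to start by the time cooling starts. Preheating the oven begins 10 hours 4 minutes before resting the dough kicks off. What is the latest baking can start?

15:28

Preheating the oven starts at 23:52 − 604 min = 13:48.
Cooling starts at 13:48 + 100 min = 15:28.
Baking is bounded by cooling, so the latest it can start is 15:28.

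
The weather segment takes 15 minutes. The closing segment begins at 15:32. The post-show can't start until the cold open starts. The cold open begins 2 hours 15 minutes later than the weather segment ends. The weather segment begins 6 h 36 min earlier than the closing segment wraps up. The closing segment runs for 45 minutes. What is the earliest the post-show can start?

12:11

The closing segment ends at 15:32 + 45 min = 16:17.
The weather segment starts at 16:17 − 396 min = 09:41.
The weather segment ends at 09:41 + 15 min = 09:56.
The cold open starts at 09:56 + 135 min = 12:11.
The post-show is bounded by the cold open, so the earliest it can start is 12:11.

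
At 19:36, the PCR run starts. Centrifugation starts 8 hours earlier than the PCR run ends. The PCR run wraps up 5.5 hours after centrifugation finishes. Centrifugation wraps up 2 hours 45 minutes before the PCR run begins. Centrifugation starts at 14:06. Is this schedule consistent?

No

Centrifugation ends at 19:36 − 165 min = 16:51.
The PCR run ends at 16:51 + 330 min = 22:21.
Centrifugation starts at 22:21 − 480 min = 14:21.
But centrifugation is also said to start at 14:06 — a 15-minute conflict.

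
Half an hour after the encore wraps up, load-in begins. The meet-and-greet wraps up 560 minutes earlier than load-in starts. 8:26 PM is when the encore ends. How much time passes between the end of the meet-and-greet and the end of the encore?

Load-in starts at 8:26 PM + 30 min = 8:56 PM.
The meet-and-greet ends at 8:56 PM − 560 min = 11:36 AM.
From 11:36 AM to 8:26 PM is 8 hours 50 minutes.

8 hours 50 minutes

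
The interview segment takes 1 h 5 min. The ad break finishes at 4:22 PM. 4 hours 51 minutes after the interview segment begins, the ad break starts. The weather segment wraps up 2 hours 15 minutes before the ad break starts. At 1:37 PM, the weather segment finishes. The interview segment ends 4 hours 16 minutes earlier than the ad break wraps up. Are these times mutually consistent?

Yes

The interview segment ends at 4:22 PM − 256 min = 12:06 PM.
The interview segment starts at 12:06 PM − 65 min = 11:01 AM.
The ad break starts at 11:01 AM + 291 min = 3:52 PM.
The weather segment ends at 3:52 PM − 135 min = 1:37 PM.
That matches the stated 1:37 PM, so the schedule is consistent.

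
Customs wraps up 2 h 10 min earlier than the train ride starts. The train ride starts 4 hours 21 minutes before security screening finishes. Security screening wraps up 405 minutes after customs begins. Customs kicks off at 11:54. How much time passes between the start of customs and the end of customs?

Security screening ends at 11:54 + 405 min = 18:39.
The train ride starts at 18:39 − 261 min = 14:18.
Customs ends at 14:18 − 130 min = 12:08.
From 11:54 to 12:08 is 14 minutes.

14 minutes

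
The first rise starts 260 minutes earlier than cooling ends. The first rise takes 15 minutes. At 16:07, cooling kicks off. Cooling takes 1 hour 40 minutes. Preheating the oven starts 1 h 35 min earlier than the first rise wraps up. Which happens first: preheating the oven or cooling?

preheating the oven

Cooling ends at 16:07 + 100 min = 17:47.
The first rise starts at 17:47 − 260 min = 13:27.
The first rise ends at 13:27 + 15 min = 13:42.
Preheating the oven starts at 13:42 − 95 min = 12:07.
Preheating the oven starts at 12:07 and cooling starts at 16:07, so preheating the oven is first.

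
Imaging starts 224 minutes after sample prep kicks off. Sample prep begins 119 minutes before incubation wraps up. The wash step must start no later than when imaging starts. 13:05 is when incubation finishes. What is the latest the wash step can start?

Sample prep starts at 13:05 − 119 min = 11:06.
Imaging starts at 11:06 + 224 min = 14:50.
The wash step is bounded by imaging, so the latest it can start is 14:50.

14:50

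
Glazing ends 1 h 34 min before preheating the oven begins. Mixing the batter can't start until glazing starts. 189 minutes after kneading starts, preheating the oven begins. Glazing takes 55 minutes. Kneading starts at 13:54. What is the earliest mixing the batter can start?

14:34

Preheating the oven starts at 13:54 + 189 min = 17:03.
Glazing ends at 17:03 − 94 min = 15:29.
Glazing starts at 15:29 − 55 min = 14:34.
Mixing the batter is bounded by glazing, so the earliest it can start is 14:34.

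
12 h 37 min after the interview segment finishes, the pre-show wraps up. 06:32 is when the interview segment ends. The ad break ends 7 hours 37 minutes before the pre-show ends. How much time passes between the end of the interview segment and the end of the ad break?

5 hours

The pre-show ends at 06:32 + 757 min = 19:09.
The ad break ends at 19:09 − 457 min = 11:32.
From 06:32 to 11:32 is 5 hours.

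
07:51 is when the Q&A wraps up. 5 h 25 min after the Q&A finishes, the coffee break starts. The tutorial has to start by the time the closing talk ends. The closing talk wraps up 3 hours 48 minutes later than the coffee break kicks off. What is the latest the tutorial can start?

17:04

The coffee break starts at 07:51 + 325 min = 13:16.
The closing talk ends at 13:16 + 228 min = 17:04.
The tutorial is bounded by the closing talk, so the latest it can start is 17:04.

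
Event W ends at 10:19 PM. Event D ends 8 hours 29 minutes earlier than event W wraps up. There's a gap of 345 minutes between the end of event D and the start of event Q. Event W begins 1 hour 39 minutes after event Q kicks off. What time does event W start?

Event D ends at 10:19 PM − 509 min = 1:50 PM.
Event Q starts at 1:50 PM + 345 min = 7:35 PM.
Event W starts at 7:35 PM + 99 min = 9:14 PM.

9:14 PM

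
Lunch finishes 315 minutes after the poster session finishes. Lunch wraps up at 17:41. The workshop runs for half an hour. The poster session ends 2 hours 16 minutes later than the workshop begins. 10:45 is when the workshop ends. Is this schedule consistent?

No

The workshop starts at 10:45 − 30 min = 10:15.
The poster session ends at 10:15 + 136 min = 12:31.
Lunch ends at 12:31 + 315 min = 17:46.
But lunch is also said to end at 17:41 — a 5-minute conflict.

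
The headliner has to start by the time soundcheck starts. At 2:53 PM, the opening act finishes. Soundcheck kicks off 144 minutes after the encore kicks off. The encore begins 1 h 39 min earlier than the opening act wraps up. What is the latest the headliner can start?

The encore starts at 2:53 PM − 99 min = 1:14 PM.
Soundcheck starts at 1:14 PM + 144 min = 3:38 PM.
The headliner is bounded by soundcheck, so the latest it can start is 3:38 PM.

3:38 PM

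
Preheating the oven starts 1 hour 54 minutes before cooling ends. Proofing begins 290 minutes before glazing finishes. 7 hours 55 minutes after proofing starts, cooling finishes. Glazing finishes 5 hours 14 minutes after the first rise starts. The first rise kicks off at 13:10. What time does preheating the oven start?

19:35

Glazing ends at 13:10 + 314 min = 18:24.
Proofing starts at 18:24 − 290 min = 13:34.
Cooling ends at 13:34 + 475 min = 21:29.
Preheating the oven starts at 21:29 − 114 min = 19:35.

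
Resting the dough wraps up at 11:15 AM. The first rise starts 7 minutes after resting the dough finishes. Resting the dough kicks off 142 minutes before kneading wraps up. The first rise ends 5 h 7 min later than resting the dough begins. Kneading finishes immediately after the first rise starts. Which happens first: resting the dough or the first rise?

resting the dough

The first rise starts at 11:15 AM + 7 min = 11:22 AM.
So kneading ends at 11:22 AM.
Resting the dough starts at 11:22 AM − 142 min = 9:00 AM.
Resting the dough starts at 9:00 AM and the first rise starts at 11:22 AM, so resting the dough is first.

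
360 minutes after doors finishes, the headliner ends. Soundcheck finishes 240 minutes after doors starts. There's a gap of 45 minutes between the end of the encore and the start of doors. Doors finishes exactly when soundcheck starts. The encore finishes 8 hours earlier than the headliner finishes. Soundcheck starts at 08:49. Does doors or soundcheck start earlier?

Doors ends at 08:49.
The headliner ends at 08:49 + 360 min = 14:49.
The encore ends at 14:49 − 480 min = 06:49.
Doors starts at 06:49 + 45 min = 07:34.
Doors starts at 07:34 and soundcheck starts at 08:49, so doors is first.

doors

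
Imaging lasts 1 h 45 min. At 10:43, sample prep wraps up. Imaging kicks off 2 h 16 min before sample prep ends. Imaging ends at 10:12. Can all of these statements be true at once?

Yes

Imaging starts at 10:43 − 136 min = 08:27.
Imaging ends at 08:27 + 105 min = 10:12.
That matches the stated 10:12, so the schedule is consistent.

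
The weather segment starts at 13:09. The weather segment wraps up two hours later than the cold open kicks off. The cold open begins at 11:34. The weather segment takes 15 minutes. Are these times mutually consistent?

No

The weather segment ends at 11:34 + 120 min = 13:34.
The weather segment starts at 13:34 − 15 min = 13:19.
But the weather segment is also said to start at 13:09 — a 10-minute conflict.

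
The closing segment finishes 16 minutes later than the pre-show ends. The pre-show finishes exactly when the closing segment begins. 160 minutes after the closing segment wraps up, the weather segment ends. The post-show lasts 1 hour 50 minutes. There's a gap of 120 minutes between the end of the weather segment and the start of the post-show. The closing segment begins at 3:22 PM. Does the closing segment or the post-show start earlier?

The pre-show ends at 3:22 PM.
The closing segment ends at 3:22 PM + 16 min = 3:38 PM.
The weather segment ends at 3:38 PM + 160 min = 6:18 PM.
The post-show starts at 6:18 PM + 120 min = 8:18 PM.
The closing segment starts at 3:22 PM and the post-show starts at 8:18 PM, so the closing segment is first.

the closing segment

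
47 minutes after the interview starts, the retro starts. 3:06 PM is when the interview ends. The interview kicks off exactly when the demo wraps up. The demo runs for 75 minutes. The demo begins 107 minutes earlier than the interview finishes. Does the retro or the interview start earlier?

The demo starts at 3:06 PM − 107 min = 1:19 PM.
The demo ends at 1:19 PM + 75 min = 2:34 PM.
So the interview starts at 2:34 PM.
The retro starts at 2:34 PM + 47 min = 3:21 PM.
The retro starts at 3:21 PM and the interview starts at 2:34 PM, so the interview is first.

the interview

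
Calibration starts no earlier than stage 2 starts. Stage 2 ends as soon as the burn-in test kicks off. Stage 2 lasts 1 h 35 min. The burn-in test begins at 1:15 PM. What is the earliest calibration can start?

11:40 AM

Stage 2 ends at 1:15 PM.
Stage 2 starts at 1:15 PM − 95 min = 11:40 AM.
Calibration is bounded by stage 2, so the earliest it can start is 11:40 AM.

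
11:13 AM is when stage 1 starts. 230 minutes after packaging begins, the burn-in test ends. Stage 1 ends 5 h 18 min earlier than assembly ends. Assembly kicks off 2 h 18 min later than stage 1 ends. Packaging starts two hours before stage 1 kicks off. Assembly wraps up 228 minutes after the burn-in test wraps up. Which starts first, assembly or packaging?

Packaging starts at 11:13 AM − 120 min = 9:13 AM.
The burn-in test ends at 9:13 AM + 230 min = 1:03 PM.
Assembly ends at 1:03 PM + 228 min = 4:51 PM.
Stage 1 ends at 4:51 PM − 318 min = 11:33 AM.
Assembly starts at 11:33 AM + 138 min = 1:51 PM.
Assembly starts at 1:51 PM and packaging starts at 9:13 AM, so packaging is first.

packaging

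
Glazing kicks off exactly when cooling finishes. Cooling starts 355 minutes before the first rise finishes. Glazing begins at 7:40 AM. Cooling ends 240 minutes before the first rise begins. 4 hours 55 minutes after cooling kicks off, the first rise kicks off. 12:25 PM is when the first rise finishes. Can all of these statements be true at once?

Cooling starts at 12:25 PM − 355 min = 6:30 AM.
The first rise starts at 6:30 AM + 295 min = 11:25 AM.
Cooling ends at 11:25 AM − 240 min = 7:25 AM.
So glazing starts at 7:25 AM.
But glazing is also said to start at 7:40 AM — a 15-minute conflict.

No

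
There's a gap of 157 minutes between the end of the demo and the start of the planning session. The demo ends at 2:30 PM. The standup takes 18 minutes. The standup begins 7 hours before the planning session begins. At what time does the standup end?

The planning session starts at 2:30 PM + 157 min = 5:07 PM.
The standup starts at 5:07 PM − 420 min = 10:07 AM.
The standup ends at 10:07 AM + 18 min = 10:25 AM.

10:25 AM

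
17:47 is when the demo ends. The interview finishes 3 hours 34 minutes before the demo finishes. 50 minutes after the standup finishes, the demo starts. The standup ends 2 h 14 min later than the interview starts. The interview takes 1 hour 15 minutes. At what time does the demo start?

16:02

The interview ends at 17:47 − 214 min = 14:13.
The interview starts at 14:13 − 75 min = 12:58.
The standup ends at 12:58 + 134 min = 15:12.
The demo starts at 15:12 + 50 min = 16:02.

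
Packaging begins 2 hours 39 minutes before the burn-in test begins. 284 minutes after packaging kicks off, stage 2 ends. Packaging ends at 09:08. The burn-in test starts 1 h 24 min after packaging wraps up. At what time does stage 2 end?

The burn-in test starts at 09:08 + 84 min = 10:32.
Packaging starts at 10:32 − 159 min = 07:53.
Stage 2 ends at 07:53 + 284 min = 12:37.

12:37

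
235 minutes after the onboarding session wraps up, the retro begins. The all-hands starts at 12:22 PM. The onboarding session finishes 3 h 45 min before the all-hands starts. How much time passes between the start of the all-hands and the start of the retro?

The onboarding session ends at 12:22 PM − 225 min = 8:37 AM.
The retro starts at 8:37 AM + 235 min = 12:32 PM.
From 12:22 PM to 12:32 PM is 10 minutes.

10 minutes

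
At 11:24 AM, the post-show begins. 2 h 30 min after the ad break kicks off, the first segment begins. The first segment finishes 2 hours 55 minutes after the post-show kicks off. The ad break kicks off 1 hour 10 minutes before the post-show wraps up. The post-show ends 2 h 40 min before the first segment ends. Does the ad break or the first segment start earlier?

The first segment ends at 11:24 AM + 175 min = 2:19 PM.
The post-show ends at 2:19 PM − 160 min = 11:39 AM.
The ad break starts at 11:39 AM − 70 min = 10:29 AM.
The first segment starts at 10:29 AM + 150 min = 12:59 PM.
The ad break starts at 10:29 AM and the first segment starts at 12:59 PM, so the ad break is first.

the ad break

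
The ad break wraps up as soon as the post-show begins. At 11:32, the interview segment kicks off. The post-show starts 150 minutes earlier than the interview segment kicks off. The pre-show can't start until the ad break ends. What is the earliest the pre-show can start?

The post-show starts at 11:32 − 150 min = 09:02.
So the ad break ends at 09:02.
The pre-show is bounded by the ad break, so the earliest it can start is 09:02.

09:02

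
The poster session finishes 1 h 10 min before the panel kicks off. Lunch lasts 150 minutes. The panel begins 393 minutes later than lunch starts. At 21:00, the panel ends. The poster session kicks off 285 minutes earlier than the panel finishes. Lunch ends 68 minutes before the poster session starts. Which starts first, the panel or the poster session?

the poster session

The poster session starts at 21:00 − 285 min = 16:15.
Lunch ends at 16:15 − 68 min = 15:07.
Lunch starts at 15:07 − 150 min = 12:37.
The panel starts at 12:37 + 393 min = 19:10.
The panel starts at 19:10 and the poster session starts at 16:15, so the poster session is first.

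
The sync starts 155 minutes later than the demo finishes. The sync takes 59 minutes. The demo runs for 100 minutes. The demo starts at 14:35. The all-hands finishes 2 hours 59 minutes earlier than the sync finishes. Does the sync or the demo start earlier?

The demo ends at 14:35 + 100 min = 16:15.
The sync starts at 16:15 + 155 min = 18:50.
The sync starts at 18:50 and the demo starts at 14:35, so the demo is first.

the demo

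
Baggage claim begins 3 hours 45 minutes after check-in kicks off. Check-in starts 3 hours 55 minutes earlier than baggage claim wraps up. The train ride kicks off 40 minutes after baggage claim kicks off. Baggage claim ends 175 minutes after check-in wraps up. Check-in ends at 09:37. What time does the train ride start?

Baggage claim ends at 09:37 + 175 min = 12:32.
Check-in starts at 12:32 − 235 min = 08:37.
Baggage claim starts at 08:37 + 225 min = 12:22.
The train ride starts at 12:22 + 40 min = 13:02.

13:02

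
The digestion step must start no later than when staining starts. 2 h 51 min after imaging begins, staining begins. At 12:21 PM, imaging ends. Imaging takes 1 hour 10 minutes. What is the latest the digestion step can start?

2:02 PM

Imaging starts at 12:21 PM − 70 min = 11:11 AM.
Staining starts at 11:11 AM + 171 min = 2:02 PM.
The digestion step is bounded by staining, so the latest it can start is 2:02 PM.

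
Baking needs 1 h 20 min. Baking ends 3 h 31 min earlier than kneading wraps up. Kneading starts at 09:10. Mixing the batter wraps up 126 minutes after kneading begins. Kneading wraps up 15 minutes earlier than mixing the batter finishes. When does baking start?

06:10

Mixing the batter ends at 09:10 + 126 min = 11:16.
Kneading ends at 11:16 − 15 min = 11:01.
Baking ends at 11:01 − 211 min = 07:30.
Baking starts at 07:30 − 80 min = 06:10.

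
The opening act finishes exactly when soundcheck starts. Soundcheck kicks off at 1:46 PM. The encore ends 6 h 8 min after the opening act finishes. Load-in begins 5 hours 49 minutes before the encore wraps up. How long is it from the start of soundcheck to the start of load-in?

19 minutes

The opening act ends at 1:46 PM.
The encore ends at 1:46 PM + 368 min = 7:54 PM.
Load-in starts at 7:54 PM − 349 min = 2:05 PM.
From 1:46 PM to 2:05 PM is 19 minutes.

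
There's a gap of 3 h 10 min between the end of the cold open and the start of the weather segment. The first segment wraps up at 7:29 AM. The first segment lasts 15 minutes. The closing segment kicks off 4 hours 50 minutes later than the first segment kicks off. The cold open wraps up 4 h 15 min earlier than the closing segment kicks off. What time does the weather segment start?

The first segment starts at 7:29 AM − 15 min = 7:14 AM.
The closing segment starts at 7:14 AM + 290 min = 12:04 PM.
The cold open ends at 12:04 PM − 255 min = 7:49 AM.
The weather segment starts at 7:49 AM + 190 min = 10:59 AM.

10:59 AM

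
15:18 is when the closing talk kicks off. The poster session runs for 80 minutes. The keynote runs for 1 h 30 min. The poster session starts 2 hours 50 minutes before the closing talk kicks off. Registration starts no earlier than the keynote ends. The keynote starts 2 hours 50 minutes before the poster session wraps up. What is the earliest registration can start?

12:28

The poster session starts at 15:18 − 170 min = 12:28.
The poster session ends at 12:28 + 80 min = 13:48.
The keynote starts at 13:48 − 170 min = 10:58.
The keynote ends at 10:58 + 90 min = 12:28.
Registration is bounded by the keynote, so the earliest it can start is 12:28.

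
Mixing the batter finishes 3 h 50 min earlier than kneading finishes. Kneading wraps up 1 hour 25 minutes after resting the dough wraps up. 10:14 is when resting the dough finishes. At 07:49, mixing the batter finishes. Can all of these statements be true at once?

Kneading ends at 10:14 + 85 min = 11:39.
Mixing the batter ends at 11:39 − 230 min = 07:49.
That matches the stated 07:49, so the schedule is consistent.

Yes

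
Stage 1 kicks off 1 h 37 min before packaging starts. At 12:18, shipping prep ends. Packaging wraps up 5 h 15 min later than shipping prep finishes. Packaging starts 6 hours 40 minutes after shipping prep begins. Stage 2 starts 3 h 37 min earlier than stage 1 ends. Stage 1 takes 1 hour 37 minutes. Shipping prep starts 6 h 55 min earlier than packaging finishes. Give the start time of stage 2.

13:41

Packaging ends at 12:18 + 315 min = 17:33.
Shipping prep starts at 17:33 − 415 min = 10:38.
Packaging starts at 10:38 + 400 min = 17:18.
Stage 1 starts at 17:18 − 97 min = 15:41.
Stage 1 ends at 15:41 + 97 min = 17:18.
Stage 2 starts at 17:18 − 217 min = 13:41.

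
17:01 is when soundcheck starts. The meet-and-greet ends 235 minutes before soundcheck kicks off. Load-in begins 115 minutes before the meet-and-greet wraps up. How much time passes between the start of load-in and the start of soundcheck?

5 hours 50 minutes

The meet-and-greet ends at 17:01 − 235 min = 13:06.
Load-in starts at 13:06 − 115 min = 11:11.
From 11:11 to 17:01 is 5 hours 50 minutes.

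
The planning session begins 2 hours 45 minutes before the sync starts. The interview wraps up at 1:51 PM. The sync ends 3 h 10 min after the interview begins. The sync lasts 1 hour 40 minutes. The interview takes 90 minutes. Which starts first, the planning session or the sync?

the planning session

The interview starts at 1:51 PM − 90 min = 12:21 PM.
The sync ends at 12:21 PM + 190 min = 3:31 PM.
The sync starts at 3:31 PM − 100 min = 1:51 PM.
The planning session starts at 1:51 PM − 165 min = 11:06 AM.
The planning session starts at 11:06 AM and the sync starts at 1:51 PM, so the planning session is first.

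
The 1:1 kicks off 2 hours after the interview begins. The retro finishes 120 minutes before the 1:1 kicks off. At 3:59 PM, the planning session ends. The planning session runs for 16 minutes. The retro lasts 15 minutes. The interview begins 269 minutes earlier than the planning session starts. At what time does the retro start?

10:59 AM

The planning session starts at 3:59 PM − 16 min = 3:43 PM.
The interview starts at 3:43 PM − 269 min = 11:14 AM.
The 1:1 starts at 11:14 AM + 120 min = 1:14 PM.
The retro ends at 1:14 PM − 120 min = 11:14 AM.
The retro starts at 11:14 AM − 15 min = 10:59 AM.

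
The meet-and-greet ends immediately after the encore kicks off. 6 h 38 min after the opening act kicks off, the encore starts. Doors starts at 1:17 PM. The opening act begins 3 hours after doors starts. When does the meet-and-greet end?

The opening act starts at 1:17 PM + 180 min = 4:17 PM.
The encore starts at 4:17 PM + 398 min = 10:55 PM.
So the meet-and-greet ends at 10:55 PM.

10:55 PM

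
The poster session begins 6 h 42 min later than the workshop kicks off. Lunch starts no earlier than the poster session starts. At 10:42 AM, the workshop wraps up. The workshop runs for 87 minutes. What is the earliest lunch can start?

The workshop starts at 10:42 AM − 87 min = 9:15 AM.
The poster session starts at 9:15 AM + 402 min = 3:57 PM.
Lunch is bounded by the poster session, so the earliest it can start is 3:57 PM.

3:57 PM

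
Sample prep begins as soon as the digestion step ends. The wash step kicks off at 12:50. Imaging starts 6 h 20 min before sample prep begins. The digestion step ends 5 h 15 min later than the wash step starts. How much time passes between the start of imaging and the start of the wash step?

65 minutes

The digestion step ends at 12:50 + 315 min = 18:05.
So sample prep starts at 18:05.
Imaging starts at 18:05 − 380 min = 11:45.
From 11:45 to 12:50 is 65 minutes.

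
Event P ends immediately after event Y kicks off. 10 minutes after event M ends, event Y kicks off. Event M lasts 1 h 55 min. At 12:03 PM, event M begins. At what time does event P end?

2:08 PM

Event M ends at 12:03 PM + 115 min = 1:58 PM.
Event Y starts at 1:58 PM + 10 min = 2:08 PM.
So event P ends at 2:08 PM.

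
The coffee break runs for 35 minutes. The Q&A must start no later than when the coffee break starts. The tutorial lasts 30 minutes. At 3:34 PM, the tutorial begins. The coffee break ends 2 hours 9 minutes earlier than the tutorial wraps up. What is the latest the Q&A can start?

The tutorial ends at 3:34 PM + 30 min = 4:04 PM.
The coffee break ends at 4:04 PM − 129 min = 1:55 PM.
The coffee break starts at 1:55 PM − 35 min = 1:20 PM.
The Q&A is bounded by the coffee break, so the latest it can start is 1:20 PM.

1:20 PM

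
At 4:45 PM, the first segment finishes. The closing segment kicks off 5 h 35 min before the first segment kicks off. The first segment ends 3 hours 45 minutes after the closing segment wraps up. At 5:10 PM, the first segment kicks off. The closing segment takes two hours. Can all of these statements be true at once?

The closing segment starts at 5:10 PM − 335 min = 11:35 AM.
The closing segment ends at 11:35 AM + 120 min = 1:35 PM.
The first segment ends at 1:35 PM + 225 min = 5:20 PM.
But the first segment is also said to end at 4:45 PM — a 35-minute conflict.

No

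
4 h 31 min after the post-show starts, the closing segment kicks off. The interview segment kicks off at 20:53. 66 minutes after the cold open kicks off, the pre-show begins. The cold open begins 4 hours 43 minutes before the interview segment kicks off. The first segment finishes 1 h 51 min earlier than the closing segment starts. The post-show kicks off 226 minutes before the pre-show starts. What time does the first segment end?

The cold open starts at 20:53 − 283 min = 16:10.
The pre-show starts at 16:10 + 66 min = 17:16.
The post-show starts at 17:16 − 226 min = 13:30.
The closing segment starts at 13:30 + 271 min = 18:01.
The first segment ends at 18:01 − 111 min = 16:10.

16:10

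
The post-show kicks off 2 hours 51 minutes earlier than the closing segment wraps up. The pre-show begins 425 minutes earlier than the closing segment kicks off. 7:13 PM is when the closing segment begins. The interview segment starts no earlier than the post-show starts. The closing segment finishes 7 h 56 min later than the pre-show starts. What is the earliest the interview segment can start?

5:13 PM

The pre-show starts at 7:13 PM − 425 min = 12:08 PM.
The closing segment ends at 12:08 PM + 476 min = 8:04 PM.
The post-show starts at 8:04 PM − 171 min = 5:13 PM.
The interview segment is bounded by the post-show, so the earliest it can start is 5:13 PM.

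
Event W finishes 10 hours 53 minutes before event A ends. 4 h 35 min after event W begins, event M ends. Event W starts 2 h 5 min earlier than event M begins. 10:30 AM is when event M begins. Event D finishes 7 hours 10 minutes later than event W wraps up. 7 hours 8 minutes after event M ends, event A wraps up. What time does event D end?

Event W starts at 10:30 AM − 125 min = 8:25 AM.
Event M ends at 8:25 AM + 275 min = 1:00 PM.
Event A ends at 1:00 PM + 428 min = 8:08 PM.
Event W ends at 8:08 PM − 653 min = 9:15 AM.
Event D ends at 9:15 AM + 430 min = 4:25 PM.

4:25 PM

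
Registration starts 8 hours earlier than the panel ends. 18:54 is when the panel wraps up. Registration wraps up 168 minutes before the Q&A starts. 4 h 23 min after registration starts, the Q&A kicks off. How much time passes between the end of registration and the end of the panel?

385 minutes

Registration starts at 18:54 − 480 min = 10:54.
The Q&A starts at 10:54 + 263 min = 15:17.
Registration ends at 15:17 − 168 min = 12:29.
From 12:29 to 18:54 is 385 minutes.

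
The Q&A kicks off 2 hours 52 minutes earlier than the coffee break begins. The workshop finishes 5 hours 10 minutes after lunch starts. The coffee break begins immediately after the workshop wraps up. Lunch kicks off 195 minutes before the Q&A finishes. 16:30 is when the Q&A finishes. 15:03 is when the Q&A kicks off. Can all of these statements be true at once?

Lunch starts at 16:30 − 195 min = 13:15.
The workshop ends at 13:15 + 310 min = 18:25.
So the coffee break starts at 18:25.
The Q&A starts at 18:25 − 172 min = 15:33.
But the Q&A is also said to start at 15:03 — a 30-minute conflict.

No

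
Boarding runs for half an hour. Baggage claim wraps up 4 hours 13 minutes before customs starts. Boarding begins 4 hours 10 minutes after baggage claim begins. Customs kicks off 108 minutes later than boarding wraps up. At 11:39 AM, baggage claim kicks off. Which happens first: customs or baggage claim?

baggage claim

Boarding starts at 11:39 AM + 250 min = 3:49 PM.
Boarding ends at 3:49 PM + 30 min = 4:19 PM.
Customs starts at 4:19 PM + 108 min = 6:07 PM.
Customs starts at 6:07 PM and baggage claim starts at 11:39 AM, so baggage claim is first.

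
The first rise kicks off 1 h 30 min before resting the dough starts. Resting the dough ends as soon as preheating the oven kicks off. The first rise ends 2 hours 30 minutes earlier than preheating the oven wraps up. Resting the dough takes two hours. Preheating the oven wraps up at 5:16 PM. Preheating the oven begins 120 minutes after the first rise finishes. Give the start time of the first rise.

1:16 PM

The first rise ends at 5:16 PM − 150 min = 2:46 PM.
Preheating the oven starts at 2:46 PM + 120 min = 4:46 PM.
So resting the dough ends at 4:46 PM.
Resting the dough starts at 4:46 PM − 120 min = 2:46 PM.
The first rise starts at 2:46 PM − 90 min = 1:16 PM.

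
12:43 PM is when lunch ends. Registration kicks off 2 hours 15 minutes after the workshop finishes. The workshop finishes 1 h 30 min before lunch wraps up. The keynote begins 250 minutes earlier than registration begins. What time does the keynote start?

9:18 AM

The workshop ends at 12:43 PM − 90 min = 11:13 AM.
Registration starts at 11:13 AM + 135 min = 1:28 PM.
The keynote starts at 1:28 PM − 250 min = 9:18 AM.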